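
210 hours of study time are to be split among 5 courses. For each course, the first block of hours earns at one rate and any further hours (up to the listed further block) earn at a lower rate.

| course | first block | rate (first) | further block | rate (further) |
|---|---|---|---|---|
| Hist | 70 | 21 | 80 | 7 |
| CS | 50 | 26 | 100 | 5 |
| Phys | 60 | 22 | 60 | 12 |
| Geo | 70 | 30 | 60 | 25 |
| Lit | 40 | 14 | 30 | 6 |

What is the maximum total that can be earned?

5560

Order all 10 blocks by rate: Geo/T1 30 > CS/T1 26 > Geo/T2 25 > Phys/T1 22 > Hist/T1 21 > Lit/T1 14 > Phys/T2 12 > Hist/T2 7 > Lit/T2 6 > CS/T2 5.
Fill Geo T1 block (70 at 30) → 140 left.
CS/T1 (26): +50 → 90 left.
Geo T2 at 25: fill all 60 → 30 left.
Phys T1 at 22: only 30 left, fill 30.
Total = 30×70 + 26×50 + 25×60 + 22×30 = 5560.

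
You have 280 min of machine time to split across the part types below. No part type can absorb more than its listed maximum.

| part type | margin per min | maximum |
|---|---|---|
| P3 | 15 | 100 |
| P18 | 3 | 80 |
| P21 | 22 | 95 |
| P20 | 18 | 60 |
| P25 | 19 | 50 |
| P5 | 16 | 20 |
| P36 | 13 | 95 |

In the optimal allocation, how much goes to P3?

Rank by margin per min: P21 22 > P25 19 > P20 18 > P5 16 > P3 15 > P36 13 > P18 3.
P21: +95 to 95 (cap) ; 185 left.
P25: +50 to 50 (cap) ; 135 left.
P20: +60 to 60 (cap) ; 75 left.
P5: +20 to 20 (cap) ; 55 left.
P3: +55 (room for 100) → 55. Pool exhausted.

55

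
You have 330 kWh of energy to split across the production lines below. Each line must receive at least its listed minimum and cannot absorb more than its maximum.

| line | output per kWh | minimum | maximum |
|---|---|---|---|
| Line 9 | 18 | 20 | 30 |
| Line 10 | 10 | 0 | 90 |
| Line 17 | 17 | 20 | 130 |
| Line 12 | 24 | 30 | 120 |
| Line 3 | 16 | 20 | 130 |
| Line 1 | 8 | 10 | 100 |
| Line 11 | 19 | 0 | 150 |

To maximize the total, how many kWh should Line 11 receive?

140

Meeting every minimum uses 20+0+20+30+20+10+0 = 100 kWh, leaving 230.
Rank by output per kWh: Line 12 24 > Line 11 19 > Line 9 18 > Line 17 17 > Line 3 16 > Line 10 10 > Line 1 8.
Line 12 takes 90 more to reach its cap of 120 ; 140 left.
Line 11 has room for 150 more but only 140 remain, so it gets 140.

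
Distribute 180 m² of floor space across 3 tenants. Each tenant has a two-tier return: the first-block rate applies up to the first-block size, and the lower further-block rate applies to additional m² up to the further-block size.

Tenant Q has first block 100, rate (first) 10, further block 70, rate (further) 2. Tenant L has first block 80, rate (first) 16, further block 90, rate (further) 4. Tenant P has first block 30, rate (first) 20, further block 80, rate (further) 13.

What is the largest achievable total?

2790

Order all 6 blocks by rate: Tenant P/tier1 20 > Tenant L/tier1 16 > Tenant P/tier2 13 > Tenant Q/tier1 10 > Tenant L/tier2 4 > Tenant Q/tier2 2.
Fill Tenant P tier1 block (30 at 20) — 150 left.
Tenant L/tier1 (16): +80 — 70 left.
70 remain; put them into Tenant P tier2 at 13.
Total = 20×30 + 16×80 + 13×70 = 2790.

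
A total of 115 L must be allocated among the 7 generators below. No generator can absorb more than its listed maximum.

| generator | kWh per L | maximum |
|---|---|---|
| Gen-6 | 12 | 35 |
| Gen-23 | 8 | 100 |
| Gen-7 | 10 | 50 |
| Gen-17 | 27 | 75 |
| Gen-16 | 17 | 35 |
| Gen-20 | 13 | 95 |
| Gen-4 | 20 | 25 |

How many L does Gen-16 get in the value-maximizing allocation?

Order the generators by kWh per L: Gen-17 27 > Gen-4 20 > Gen-16 17 > Gen-20 13 > Gen-6 12 > Gen-7 10 > Gen-23 8.
Gen-17 takes 75 to reach its cap of 75 ; 40 left.
Give Gen-4 25 to hit its cap of 25 ; 15 left.
Gen-16 has room for 35 but only 15 remain, so it gets 15.

15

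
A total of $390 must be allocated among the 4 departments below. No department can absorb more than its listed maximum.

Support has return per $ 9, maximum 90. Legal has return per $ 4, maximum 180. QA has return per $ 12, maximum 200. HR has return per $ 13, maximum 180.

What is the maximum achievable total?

Highest return per $ first: HR 13 > QA 12 > Support 9 > Legal 4.
Give HR 180 to hit its cap of 180 ; 210 left.
QA takes 200 to reach its cap of 200 ; 10 left.
Only 10 left; Support takes them to reach 10.
Total = 9×10 + 12×200 + 13×180 = 4830.

4830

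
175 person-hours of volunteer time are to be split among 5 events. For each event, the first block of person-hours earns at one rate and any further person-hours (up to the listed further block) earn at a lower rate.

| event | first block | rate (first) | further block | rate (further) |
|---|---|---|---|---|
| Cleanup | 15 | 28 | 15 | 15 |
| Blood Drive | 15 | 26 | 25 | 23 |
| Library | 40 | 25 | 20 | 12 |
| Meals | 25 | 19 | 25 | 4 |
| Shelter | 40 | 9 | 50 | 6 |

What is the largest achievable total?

Order all 10 blocks by rate: Cleanup/tier1 28 > Blood Drive/tier1 26 > Library/tier1 25 > Blood Drive/tier2 23 > Meals/tier1 19 > Cleanup/tier2 15 > Library/tier2 12 > Shelter/tier1 9 > Shelter/tier2 6 > Meals/tier2 4.
Fill Cleanup tier1 block (15 at 28) ; 160 left.
Blood Drive/tier1 (26): +15 ; 145 left.
Library tier1 at 25: fill all 40 ; 105 left.
Blood Drive/tier2 (23): +25 ; 80 left.
Fill Meals tier1 block (25 at 19) ; 55 left.
Cleanup tier2 at 15: fill all 15 ; 40 left.
Library/tier2 (12): +20 ; 20 left.
Shelter/tier1: +20 of 40 at 9; pool empty.
Total = 28×15 + 26×15 + 25×40 + 23×25 + 19×25 + 15×15 + 12×20 + 9×20 = 3505.

3505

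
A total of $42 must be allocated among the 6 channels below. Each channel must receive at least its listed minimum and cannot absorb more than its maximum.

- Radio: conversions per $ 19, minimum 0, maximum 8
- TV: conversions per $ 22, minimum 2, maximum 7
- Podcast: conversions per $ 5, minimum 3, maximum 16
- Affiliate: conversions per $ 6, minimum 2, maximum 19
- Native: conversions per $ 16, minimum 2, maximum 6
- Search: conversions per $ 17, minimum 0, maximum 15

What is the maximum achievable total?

690

Meeting every minimum uses 0+2+3+2+2+0 = 9 $, leaving 33.
Order the channels by conversions per $: TV 22 > Radio 19 > Search 17 > Native 16 > Affiliate 6 > Podcast 5.
Give TV 5 more to hit its cap of 7 ; 28 left.
Radio: +8 to 8 (cap) ; 20 left.
Search takes 15 more to reach its cap of 15 ; 5 left.
Native takes 4 more to reach its cap of 6 ; 1 left.
Only 1 left; Affiliate takes them to reach 3.
Total = 19×8 + 22×7 + 5×3 + 6×3 + 16×6 + 17×15 = 690.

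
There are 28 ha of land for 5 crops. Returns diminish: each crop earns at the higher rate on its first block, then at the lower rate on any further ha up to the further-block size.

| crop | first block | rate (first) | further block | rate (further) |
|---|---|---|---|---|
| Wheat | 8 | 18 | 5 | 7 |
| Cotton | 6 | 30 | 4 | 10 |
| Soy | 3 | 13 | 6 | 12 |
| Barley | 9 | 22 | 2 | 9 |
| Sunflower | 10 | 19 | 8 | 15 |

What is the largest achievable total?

Rank every tier by rate: Cotton/first 30 > Barley/first 22 > Sunflower/first 19 > Wheat/first 18 > Sunflower/second 15 > Soy/first 13 > Soy/second 12 > Cotton/second 10 > Barley/second 9 > Wheat/second 7.
Cotton first at 30: fill all 6 — 22 left.
Fill Barley first block (9 at 22) — 13 left.
Sunflower/first (19): +10 — 3 left.
Wheat first at 18: only 3 left, fill 3.
Total = 30×6 + 22×9 + 19×10 + 18×3 = 622.

622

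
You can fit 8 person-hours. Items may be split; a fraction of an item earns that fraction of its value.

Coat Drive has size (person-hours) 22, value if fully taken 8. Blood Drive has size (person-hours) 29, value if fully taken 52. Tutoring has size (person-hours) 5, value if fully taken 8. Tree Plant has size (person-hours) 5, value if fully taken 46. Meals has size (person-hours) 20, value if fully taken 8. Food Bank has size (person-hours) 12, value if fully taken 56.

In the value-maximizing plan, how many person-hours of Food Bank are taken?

Rank by value-to-size ratio: Tree Plant 46/5≈9.2, Food Bank 56/12≈4.67, Blood Drive 52/29≈1.79, Tutoring 8/5≈1.6, Meals 8/20≈0.4, Coat Drive 8/22≈0.364.
Tree Plant: take in full, 5 person-hours for value 46 → 3 left.
3 person-hours left: a 3/12 share of Food Bank gives 56×3/12 = 14.

3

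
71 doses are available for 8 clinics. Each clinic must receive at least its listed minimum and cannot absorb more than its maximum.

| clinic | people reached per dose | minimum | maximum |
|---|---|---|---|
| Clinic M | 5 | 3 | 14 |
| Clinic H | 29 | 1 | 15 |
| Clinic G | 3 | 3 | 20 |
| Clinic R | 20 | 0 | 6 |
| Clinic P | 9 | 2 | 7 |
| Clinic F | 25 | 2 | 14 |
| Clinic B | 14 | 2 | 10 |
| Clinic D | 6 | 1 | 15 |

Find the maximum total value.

Meeting every minimum uses 3+1+3+0+2+2+2+1 = 14 doses, leaving 57.
Highest people reached per dose first: Clinic H 29 > Clinic F 25 > Clinic R 20 > Clinic B 14 > Clinic P 9 > Clinic D 6 > Clinic M 5 > Clinic G 3.
Clinic H takes 14 more to reach its cap of 15 → 43 left.
Give Clinic F 12 more to hit its cap of 14 → 31 left.
Clinic R takes 6 more to reach its cap of 6 → 25 left.
Clinic B takes 8 more to reach its cap of 10 → 17 left.
Clinic P: +5 to 7 (cap) → 12 left.
Clinic D has room for 14 more but only 12 remain, so it gets 13.
Total = 5×3 + 29×15 + 3×3 + 20×6 + 9×7 + 25×14 + 14×10 + 6×13 = 1210.

1210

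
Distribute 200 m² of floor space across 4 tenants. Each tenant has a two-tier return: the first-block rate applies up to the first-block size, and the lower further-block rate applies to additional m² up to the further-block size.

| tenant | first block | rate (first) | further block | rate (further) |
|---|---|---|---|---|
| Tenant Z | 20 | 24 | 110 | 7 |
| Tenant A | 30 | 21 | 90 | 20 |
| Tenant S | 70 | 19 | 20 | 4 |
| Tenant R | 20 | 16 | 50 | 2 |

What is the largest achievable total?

Rank every tier by rate: Tenant Z/first 24 > Tenant A/first 21 > Tenant A/second 20 > Tenant S/first 19 > Tenant R/first 16 > Tenant Z/second 7 > Tenant S/second 4 > Tenant R/second 2.
Tenant Z/first (24): +20 → 180 left.
Tenant A first at 21: fill all 30 → 150 left.
Tenant A second at 20: fill all 90 → 60 left.
60 remain; put them into Tenant S first at 19.
Total = 24×20 + 21×30 + 20×90 + 19×60 = 4050.

4050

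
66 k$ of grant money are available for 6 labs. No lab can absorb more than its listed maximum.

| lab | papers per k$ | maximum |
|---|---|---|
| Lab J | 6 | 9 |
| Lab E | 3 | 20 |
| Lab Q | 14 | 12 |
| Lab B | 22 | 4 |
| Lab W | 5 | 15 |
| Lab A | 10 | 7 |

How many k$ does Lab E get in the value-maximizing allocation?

Order the labs by papers per k$: Lab B 22 > Lab Q 14 > Lab A 10 > Lab J 6 > Lab W 5 > Lab E 3.
Lab B takes 4 to reach its cap of 4 → 62 left.
Lab Q: +12 to 12 (cap) → 50 left.
Give Lab A 7 to hit its cap of 7 → 43 left.
Lab J: +9 to 9 (cap) → 34 left.
Lab W: +15 to 15 (cap) → 19 left.
Only 19 left; Lab E takes them to reach 19.

19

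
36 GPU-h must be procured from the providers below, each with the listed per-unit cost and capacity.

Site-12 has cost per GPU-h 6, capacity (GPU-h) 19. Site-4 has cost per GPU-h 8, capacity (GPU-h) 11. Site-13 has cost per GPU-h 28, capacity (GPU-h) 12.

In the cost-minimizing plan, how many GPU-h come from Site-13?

6

Cheapest first:
Site-12 (6): use full 19 ; 17 GPU-h to go.
Site-4 (8): use full 11 ; 6 GPU-h to go.
Site-13 (28): take the remaining 6 ; done.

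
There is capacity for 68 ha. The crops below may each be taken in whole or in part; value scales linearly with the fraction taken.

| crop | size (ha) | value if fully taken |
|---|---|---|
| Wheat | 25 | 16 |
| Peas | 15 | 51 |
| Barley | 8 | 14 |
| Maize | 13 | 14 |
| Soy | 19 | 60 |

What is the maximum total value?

Rank by value-to-size ratio: Peas 51/15≈3.4, Soy 60/19≈3.16, Barley 14/8≈1.75, Maize 14/13≈1.08, Wheat 16/25≈0.64.
All 15 ha of Peas fit (value 51) → 53 remain.
All 19 ha of Soy fit (value 60) → 34 remain.
All 8 ha of Barley fit (value 14) → 26 remain.
Take all of Maize (13 ha, value 14) → 13 ha left.
13 ha left: a 13/25 share of Wheat gives 16×13/25 = 8.32.
Total value = 147.32.

147.32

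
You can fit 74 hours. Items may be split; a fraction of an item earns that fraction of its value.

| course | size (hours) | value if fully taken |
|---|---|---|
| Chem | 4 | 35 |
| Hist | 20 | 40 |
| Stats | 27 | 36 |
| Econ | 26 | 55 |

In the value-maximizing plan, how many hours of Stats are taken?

Rank by value-to-size ratio: Chem 35/4≈8.75, Econ 55/26≈2.12, Hist 40/20≈2, Stats 36/27≈1.33.
All 4 hours of Chem fit (value 35) ; 70 remain.
Econ: take in full, 26 hours for value 55 ; 44 left.
Hist: take in full, 20 hours for value 40 ; 24 left.
Fill the last 24 hours with part of Stats: 24/27 of it earns 32.

24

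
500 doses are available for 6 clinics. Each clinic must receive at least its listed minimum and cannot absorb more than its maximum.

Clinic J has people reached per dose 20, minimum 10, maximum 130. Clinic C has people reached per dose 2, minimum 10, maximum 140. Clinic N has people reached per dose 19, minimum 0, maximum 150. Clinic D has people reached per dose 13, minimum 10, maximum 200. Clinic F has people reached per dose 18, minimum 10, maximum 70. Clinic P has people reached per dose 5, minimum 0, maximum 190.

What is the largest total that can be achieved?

Meeting every minimum uses 10+10+0+10+10+0 = 40 doses, leaving 460.
Highest people reached per dose first: Clinic J 20 > Clinic N 19 > Clinic F 18 > Clinic D 13 > Clinic P 5 > Clinic C 2.
Clinic J takes 120 more to reach its cap of 130 → 340 left.
Clinic N takes 150 more to reach its cap of 150 → 190 left.
Give Clinic F 60 more to hit its cap of 70 → 130 left.
Clinic D: +130 (room for 190) → 140. Pool exhausted.
Total = 20×130 + 2×10 + 19×150 + 13×140 + 18×70 = 8550.

8550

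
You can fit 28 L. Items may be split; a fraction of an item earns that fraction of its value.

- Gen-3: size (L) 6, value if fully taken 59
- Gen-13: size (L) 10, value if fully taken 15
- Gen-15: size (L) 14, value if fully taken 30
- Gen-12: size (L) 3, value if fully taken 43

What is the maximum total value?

139.5

Sort by value density: Gen-12 43/3≈14.3, Gen-3 59/6≈9.83, Gen-15 30/14≈2.14, Gen-13 15/10≈1.5.
Take all of Gen-12 (3 L, value 43) — 25 L left.
All 6 L of Gen-3 fit (value 59) — 19 remain.
All 14 L of Gen-15 fit (value 30) — 5 remain.
Fill the last 5 L with part of Gen-13: 5/10 of it earns 7.5.
Total value = 139.5.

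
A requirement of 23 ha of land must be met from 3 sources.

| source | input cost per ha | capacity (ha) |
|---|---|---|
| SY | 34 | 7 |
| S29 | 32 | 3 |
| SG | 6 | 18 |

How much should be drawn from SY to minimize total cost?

2

Fill from the cheapest source first.
SG (6): use full 18 ; 5 ha to go.
Take 3 from S29 at 32 ; need 2 more.
SY at 34: take 2 of its 7 ; requirement met.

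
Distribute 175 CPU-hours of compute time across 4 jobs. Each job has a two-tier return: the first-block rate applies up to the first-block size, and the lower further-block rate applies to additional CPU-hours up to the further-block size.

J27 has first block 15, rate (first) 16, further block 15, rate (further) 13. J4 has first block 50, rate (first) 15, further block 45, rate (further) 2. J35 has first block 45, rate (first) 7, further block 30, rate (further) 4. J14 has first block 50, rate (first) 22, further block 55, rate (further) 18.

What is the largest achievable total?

3145

Order all 8 blocks by rate: J14/tier1 22 > J14/tier2 18 > J27/tier1 16 > J4/tier1 15 > J27/tier2 13 > J35/tier1 7 > J35/tier2 4 > J4/tier2 2.
J14/tier1 (22): +50 → 125 left.
J14 tier2 at 18: fill all 55 → 70 left.
Fill J27 tier1 block (15 at 16) → 55 left.
J4/tier1 (15): +50 → 5 left.
J27/tier2: +5 of 15 at 13; pool empty.
Total = 22×50 + 18×55 + 16×15 + 15×50 + 13×5 = 3145.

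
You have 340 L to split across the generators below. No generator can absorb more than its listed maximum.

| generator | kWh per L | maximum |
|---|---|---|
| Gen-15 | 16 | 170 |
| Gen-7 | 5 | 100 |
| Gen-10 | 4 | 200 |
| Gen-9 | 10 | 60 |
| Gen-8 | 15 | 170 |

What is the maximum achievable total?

Order the generators by kWh per L: Gen-15 16 > Gen-8 15 > Gen-9 10 > Gen-7 5 > Gen-10 4.
Give Gen-15 170 to hit its cap of 170 — 170 left.
Gen-8 takes 170 to reach its cap of 170 — 0 left.
Total = 16×170 + 15×170 = 5270.

5270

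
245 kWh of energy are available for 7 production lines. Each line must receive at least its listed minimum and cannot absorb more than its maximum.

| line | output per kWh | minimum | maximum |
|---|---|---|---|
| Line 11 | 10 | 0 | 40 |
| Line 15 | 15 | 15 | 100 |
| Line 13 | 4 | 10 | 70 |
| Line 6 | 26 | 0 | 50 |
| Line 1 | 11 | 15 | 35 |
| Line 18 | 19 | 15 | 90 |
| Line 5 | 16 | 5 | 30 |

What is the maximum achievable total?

4445

Meeting every minimum uses 0+15+10+0+15+15+5 = 60 kWh, leaving 185.
Order the production lines by output per kWh: Line 6 26 > Line 18 19 > Line 5 16 > Line 15 15 > Line 1 11 > Line 11 10 > Line 13 4.
Give Line 6 50 more to hit its cap of 50 → 135 left.
Line 18 takes 75 more to reach its cap of 90 → 60 left.
Line 5 takes 25 more to reach its cap of 30 → 35 left.
Line 15 has room for 85 more but only 35 remain, so it gets 50.
Total = 15×50 + 4×10 + 26×50 + 11×15 + 19×90 + 16×30 = 4445.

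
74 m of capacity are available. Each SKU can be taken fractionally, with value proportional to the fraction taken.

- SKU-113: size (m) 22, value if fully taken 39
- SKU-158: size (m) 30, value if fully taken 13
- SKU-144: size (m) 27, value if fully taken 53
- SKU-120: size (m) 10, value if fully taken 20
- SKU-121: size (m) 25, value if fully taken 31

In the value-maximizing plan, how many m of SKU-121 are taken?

Best value per unit of size first: SKU-120 20/10≈2, SKU-144 53/27≈1.96, SKU-113 39/22≈1.77, SKU-121 31/25≈1.24, SKU-158 13/30≈0.433.
SKU-120: take in full, 10 m for value 20 → 64 left.
Take all of SKU-144 (27 m, value 53) → 37 m left.
All 22 m of SKU-113 fit (value 39) → 15 remain.
Fill the last 15 m with part of SKU-121: 15/25 of it earns 18.6.

15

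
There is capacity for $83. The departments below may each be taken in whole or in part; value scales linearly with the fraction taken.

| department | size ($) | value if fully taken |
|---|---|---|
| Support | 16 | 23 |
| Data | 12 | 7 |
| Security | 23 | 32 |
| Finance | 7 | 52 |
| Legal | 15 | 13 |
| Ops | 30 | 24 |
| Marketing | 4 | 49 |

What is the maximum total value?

183.4

Sort by value density: Marketing 49/4≈12.2, Finance 52/7≈7.43, Support 23/16≈1.44, Security 32/23≈1.39, Legal 13/15≈0.867, Ops 24/30≈0.8, Data 7/12≈0.583.
Take all of Marketing (4 $, value 49) ; 79 $ left.
Finance: take in full, 7 $ for value 52 ; 72 left.
Take all of Support (16 $, value 23) ; 56 $ left.
All 23 $ of Security fit (value 32) ; 33 remain.
All 15 $ of Legal fit (value 13) ; 18 remain.
18 $ left: a 18/30 share of Ops gives 24×18/30 = 14.4.
Total value = 183.4.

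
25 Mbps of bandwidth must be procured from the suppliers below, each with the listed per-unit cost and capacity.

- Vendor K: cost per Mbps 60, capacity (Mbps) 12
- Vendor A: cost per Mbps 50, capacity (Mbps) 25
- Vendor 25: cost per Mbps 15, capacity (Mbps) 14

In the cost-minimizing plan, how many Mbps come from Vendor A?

11

Use suppliers in increasing cost order.
Vendor 25 at 15: take all 14 Mbps → 11 still needed.
Vendor A (50): take the remaining 11 → done.
Vendor K: unused.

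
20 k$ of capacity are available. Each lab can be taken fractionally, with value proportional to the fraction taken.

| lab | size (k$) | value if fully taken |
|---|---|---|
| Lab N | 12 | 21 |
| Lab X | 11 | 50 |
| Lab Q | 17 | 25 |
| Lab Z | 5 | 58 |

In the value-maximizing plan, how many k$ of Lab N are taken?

4

Sort by value density: Lab Z 58/5≈11.6, Lab X 50/11≈4.55, Lab N 21/12≈1.75, Lab Q 25/17≈1.47.
Take all of Lab Z (5 k$, value 58) — 15 k$ left.
Lab X: take in full, 11 k$ for value 50 — 4 left.
Fill the last 4 k$ with part of Lab N: 4/12 of it earns 7.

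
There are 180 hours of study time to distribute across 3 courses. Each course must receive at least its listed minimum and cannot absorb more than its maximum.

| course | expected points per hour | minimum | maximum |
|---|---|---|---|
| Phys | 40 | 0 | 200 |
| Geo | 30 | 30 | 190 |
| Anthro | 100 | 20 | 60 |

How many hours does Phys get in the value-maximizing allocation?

Meeting every minimum uses 0+30+20 = 50 hours, leaving 130.
Rank by expected points per hour: Anthro 100 > Phys 40 > Geo 30.
Anthro takes 40 more to reach its cap of 60 → 90 left.
Only 90 left; Phys takes them to reach 90.

90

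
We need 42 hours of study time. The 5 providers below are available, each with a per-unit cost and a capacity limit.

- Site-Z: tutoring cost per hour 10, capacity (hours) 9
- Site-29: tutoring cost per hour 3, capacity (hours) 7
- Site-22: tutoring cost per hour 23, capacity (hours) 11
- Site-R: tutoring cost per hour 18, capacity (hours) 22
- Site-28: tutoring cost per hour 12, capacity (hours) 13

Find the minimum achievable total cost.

Use providers in increasing cost order.
Site-29 at 3: take all 7 hours — 35 still needed.
Take 9 from Site-Z at 10 — need 26 more.
Take 13 from Site-28 at 12 — need 13 more.
Site-R (18): take the remaining 13 — done.
Site-22: unused.
Cost = 7×3 + 9×10 + 13×12 + 13×18 = 501.

501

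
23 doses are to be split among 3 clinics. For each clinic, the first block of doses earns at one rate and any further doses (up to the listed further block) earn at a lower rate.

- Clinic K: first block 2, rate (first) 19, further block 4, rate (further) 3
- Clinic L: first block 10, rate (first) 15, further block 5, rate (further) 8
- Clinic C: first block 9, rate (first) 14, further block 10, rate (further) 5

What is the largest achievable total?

Treat each block as its own option and order by rate: Clinic K/first 19 > Clinic L/first 15 > Clinic C/first 14 > Clinic L/second 8 > Clinic C/second 5 > Clinic K/second 3.
Clinic K first at 19: fill all 2 → 21 left.
Clinic L/first (15): +10 → 11 left.
Clinic C/first (14): +9 → 2 left.
Clinic L second at 8: only 2 left, fill 2.
Total = 19×2 + 15×10 + 14×9 + 8×2 = 330.

330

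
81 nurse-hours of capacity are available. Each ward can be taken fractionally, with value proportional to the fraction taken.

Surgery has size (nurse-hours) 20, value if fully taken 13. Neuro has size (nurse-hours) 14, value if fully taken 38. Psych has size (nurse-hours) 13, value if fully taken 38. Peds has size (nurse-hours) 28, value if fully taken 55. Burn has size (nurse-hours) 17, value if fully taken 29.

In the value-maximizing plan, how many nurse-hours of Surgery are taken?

Best value per unit of size first: Psych 38/13≈2.92, Neuro 38/14≈2.71, Peds 55/28≈1.96, Burn 29/17≈1.71, Surgery 13/20≈0.65.
Take all of Psych (13 nurse-hours, value 38) — 68 nurse-hours left.
Neuro: take in full, 14 nurse-hours for value 38 — 54 left.
Peds: take in full, 28 nurse-hours for value 55 — 26 left.
All 17 nurse-hours of Burn fit (value 29) — 9 remain.
9 nurse-hours left: a 9/20 share of Surgery gives 13×9/20 = 5.85.

9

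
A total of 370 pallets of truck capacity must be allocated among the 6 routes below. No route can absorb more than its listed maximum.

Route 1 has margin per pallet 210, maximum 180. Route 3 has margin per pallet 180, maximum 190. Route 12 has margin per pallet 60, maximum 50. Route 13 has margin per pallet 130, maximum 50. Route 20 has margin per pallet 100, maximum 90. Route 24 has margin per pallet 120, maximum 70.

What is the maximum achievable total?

Rank by margin per pallet: Route 1 210 > Route 3 180 > Route 13 130 > Route 24 120 > Route 20 100 > Route 12 60.
Route 1 takes 180 to reach its cap of 180 → 190 left.
Give Route 3 190 to hit its cap of 190 → 0 left.
Total = 210×180 + 180×190 = 72000.

72000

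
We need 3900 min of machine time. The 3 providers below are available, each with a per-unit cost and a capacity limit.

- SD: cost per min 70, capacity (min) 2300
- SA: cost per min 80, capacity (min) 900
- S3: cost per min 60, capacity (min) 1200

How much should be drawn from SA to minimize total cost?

Fill from the cheapest provider first.
S3 at 60: take all 1200 min → 2700 still needed.
SD at 70: take all 2300 min → 400 still needed.
SA at 80: take 400 of its 900 → requirement met.

400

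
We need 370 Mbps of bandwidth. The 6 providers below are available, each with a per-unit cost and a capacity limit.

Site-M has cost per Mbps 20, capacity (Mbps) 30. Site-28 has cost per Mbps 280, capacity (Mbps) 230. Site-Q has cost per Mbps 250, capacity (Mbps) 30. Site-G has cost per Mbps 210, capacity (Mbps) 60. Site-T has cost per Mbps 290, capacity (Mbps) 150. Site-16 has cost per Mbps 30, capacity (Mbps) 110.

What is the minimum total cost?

63200

Fill from the cheapest provider first.
Site-M (20): use full 30 — 340 Mbps to go.
Site-16 (30): use full 110 — 230 Mbps to go.
Site-G (210): use full 60 — 170 Mbps to go.
Site-Q at 250: take all 30 Mbps — 140 still needed.
Take 140 from Site-28 at 280 to finish.
Site-T: unused.
Cost = 30×20 + 110×30 + 60×210 + 30×250 + 140×280 = 63200.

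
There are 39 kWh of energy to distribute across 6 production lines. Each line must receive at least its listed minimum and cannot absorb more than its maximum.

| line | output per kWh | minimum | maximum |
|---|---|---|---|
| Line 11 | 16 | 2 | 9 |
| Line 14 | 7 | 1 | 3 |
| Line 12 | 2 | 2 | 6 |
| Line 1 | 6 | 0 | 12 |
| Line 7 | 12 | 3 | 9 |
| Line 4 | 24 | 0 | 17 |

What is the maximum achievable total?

Meeting every minimum uses 2+1+2+0+3+0 = 8 kWh, leaving 31.
Rank by output per kWh: Line 4 24 > Line 11 16 > Line 7 12 > Line 14 7 > Line 1 6 > Line 12 2.
Line 4 takes 17 more to reach its cap of 17 — 14 left.
Line 11: +7 to 9 (cap) — 7 left.
Line 7: +6 to 9 (cap) — 1 left.
Line 14 has room for 2 more but only 1 remain, so it gets 2.
Total = 16×9 + 7×2 + 2×2 + 12×9 + 24×17 = 678.

678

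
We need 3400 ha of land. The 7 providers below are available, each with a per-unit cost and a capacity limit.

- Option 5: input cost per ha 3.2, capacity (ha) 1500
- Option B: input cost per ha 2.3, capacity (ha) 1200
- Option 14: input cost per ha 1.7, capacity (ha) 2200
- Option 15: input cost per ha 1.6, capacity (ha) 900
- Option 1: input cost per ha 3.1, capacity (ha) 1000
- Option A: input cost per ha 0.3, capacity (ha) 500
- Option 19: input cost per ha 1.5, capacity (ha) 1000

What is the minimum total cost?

4790

Cheapest first:
Take 500 from Option A at 0.3 — need 2900 more.
Option 19 at 1.5: take all 1000 ha — 1900 still needed.
Take 900 from Option 15 at 1.6 — need 1000 more.
Option 14 at 1.7: take 1000 of its 2200 — requirement met.
Option B, Option 1, Option 5: unused.
Cost = 500×0.3 + 1000×1.5 + 900×1.6 + 1000×1.7 = 4790.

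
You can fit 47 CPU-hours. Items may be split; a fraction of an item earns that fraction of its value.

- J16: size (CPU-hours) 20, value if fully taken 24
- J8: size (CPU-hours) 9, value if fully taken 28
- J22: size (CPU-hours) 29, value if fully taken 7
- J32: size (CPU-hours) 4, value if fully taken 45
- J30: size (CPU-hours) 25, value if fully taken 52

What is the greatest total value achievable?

Best value per unit of size first: J32 45/4≈11.2, J8 28/9≈3.11, J30 52/25≈2.08, J16 24/20≈1.2, J22 7/29≈0.241.
All 4 CPU-hours of J32 fit (value 45) — 43 remain.
Take all of J8 (9 CPU-hours, value 28) — 34 CPU-hours left.
J30: take in full, 25 CPU-hours for value 52 — 9 left.
9 CPU-hours left: a 9/20 share of J16 gives 24×9/20 = 10.8.
Total value = 135.8.

135.8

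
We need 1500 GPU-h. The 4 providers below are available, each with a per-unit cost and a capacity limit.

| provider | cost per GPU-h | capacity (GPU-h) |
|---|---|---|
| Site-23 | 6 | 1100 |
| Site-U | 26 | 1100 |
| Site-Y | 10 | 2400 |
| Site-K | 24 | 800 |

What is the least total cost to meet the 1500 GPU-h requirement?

10600

Fill from the cheapest provider first.
Site-23 at 6: take all 1100 GPU-h — 400 still needed.
Site-Y (10): take the remaining 400 — done.
Site-K, Site-U: unused.
Cost = 1100×6 + 400×10 = 10600.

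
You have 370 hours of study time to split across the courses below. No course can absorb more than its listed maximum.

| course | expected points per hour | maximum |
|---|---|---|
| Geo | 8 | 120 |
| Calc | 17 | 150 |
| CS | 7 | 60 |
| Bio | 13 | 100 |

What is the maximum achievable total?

Order the courses by expected points per hour: Calc 17 > Bio 13 > Geo 8 > CS 7.
Give Calc 150 to hit its cap of 150 → 220 left.
Bio: +100 to 100 (cap) → 120 left.
Give Geo 120 to hit its cap of 120 → 0 left.
Total = 8×120 + 17×150 + 13×100 = 4810.

4810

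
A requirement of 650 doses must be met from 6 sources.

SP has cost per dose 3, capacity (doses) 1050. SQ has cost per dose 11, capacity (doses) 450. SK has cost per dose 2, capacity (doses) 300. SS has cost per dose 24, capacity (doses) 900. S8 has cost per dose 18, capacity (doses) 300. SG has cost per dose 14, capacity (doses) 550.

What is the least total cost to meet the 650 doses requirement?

Cheapest first:
SK at 2: take all 300 doses → 350 still needed.
SP at 3: take 350 of its 1050 → requirement met.
SQ, SG, S8, SS: unused.
Cost = 300×2 + 350×3 = 1650.

1650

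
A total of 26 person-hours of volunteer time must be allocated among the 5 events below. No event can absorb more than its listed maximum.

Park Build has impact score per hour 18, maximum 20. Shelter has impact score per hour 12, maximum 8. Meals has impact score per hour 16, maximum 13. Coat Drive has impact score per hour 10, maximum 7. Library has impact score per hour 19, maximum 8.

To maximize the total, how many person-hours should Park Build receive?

18

Highest impact score per hour first: Library 19 > Park Build 18 > Meals 16 > Shelter 12 > Coat Drive 10.
Library takes 8 to reach its cap of 8 — 18 left.
Park Build: +18 (room for 20) → 18. Pool exhausted.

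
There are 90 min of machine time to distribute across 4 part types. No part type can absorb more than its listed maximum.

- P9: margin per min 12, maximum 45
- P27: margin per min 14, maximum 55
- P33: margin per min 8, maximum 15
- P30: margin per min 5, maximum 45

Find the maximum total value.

1190

Rank by margin per min: P27 14 > P9 12 > P33 8 > P30 5.
P27 takes 55 to reach its cap of 55 — 35 left.
Only 35 left; P9 takes them to reach 35.
Total = 12×35 + 14×55 = 1190.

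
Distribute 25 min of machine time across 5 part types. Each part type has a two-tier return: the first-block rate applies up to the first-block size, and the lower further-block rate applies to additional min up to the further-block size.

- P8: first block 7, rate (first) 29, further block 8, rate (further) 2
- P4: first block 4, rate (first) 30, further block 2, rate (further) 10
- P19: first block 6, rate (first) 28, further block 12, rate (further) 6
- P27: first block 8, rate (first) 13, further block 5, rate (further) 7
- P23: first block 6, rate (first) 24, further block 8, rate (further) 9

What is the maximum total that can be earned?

661

Order all 10 blocks by rate: P4/T1 30 > P8/T1 29 > P19/T1 28 > P23/T1 24 > P27/T1 13 > P4/T2 10 > P23/T2 9 > P27/T2 7 > P19/T2 6 > P8/T2 2.
P4/T1 (30): +4 ; 21 left.
P8/T1 (29): +7 ; 14 left.
P19 T1 at 28: fill all 6 ; 8 left.
P23 T1 at 24: fill all 6 ; 2 left.
P27/T1: +2 of 8 at 13; pool empty.
Total = 30×4 + 29×7 + 28×6 + 24×6 + 13×2 = 661.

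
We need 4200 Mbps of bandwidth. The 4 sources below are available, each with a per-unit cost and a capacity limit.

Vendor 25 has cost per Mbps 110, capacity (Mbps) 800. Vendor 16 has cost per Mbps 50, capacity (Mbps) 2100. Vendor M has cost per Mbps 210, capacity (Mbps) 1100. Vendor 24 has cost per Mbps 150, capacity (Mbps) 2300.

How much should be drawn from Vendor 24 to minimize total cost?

Use sources in increasing cost order.
Vendor 16 (50): use full 2100 → 2100 Mbps to go.
Take 800 from Vendor 25 at 110 → need 1300 more.
Take 1300 from Vendor 24 at 150 to finish.
Vendor M: unused.

1300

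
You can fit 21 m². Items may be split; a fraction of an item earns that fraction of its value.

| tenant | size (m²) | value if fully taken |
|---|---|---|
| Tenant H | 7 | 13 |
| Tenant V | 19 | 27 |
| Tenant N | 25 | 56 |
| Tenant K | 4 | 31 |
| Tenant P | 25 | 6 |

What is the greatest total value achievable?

69.08

Sort by value density: Tenant K 31/4≈7.75, Tenant N 56/25≈2.24, Tenant H 13/7≈1.86, Tenant V 27/19≈1.42, Tenant P 6/25≈0.24.
All 4 m² of Tenant K fit (value 31) ; 17 remain.
Only 17 m² remain; take 17/25 of Tenant N for value 56×17/25 = 38.08.
Total value = 69.08.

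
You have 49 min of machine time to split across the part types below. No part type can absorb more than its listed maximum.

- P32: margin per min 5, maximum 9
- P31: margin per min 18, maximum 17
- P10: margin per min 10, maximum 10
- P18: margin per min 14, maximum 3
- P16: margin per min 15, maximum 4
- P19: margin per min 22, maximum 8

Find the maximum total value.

Order the part types by margin per min: P19 22 > P31 18 > P16 15 > P18 14 > P10 10 > P32 5.
P19: +8 to 8 (cap) — 41 left.
P31: +17 to 17 (cap) — 24 left.
P16 takes 4 to reach its cap of 4 — 20 left.
P18: +3 to 3 (cap) — 17 left.
P10 takes 10 to reach its cap of 10 — 7 left.
P32 has room for 9 but only 7 remain, so it gets 7.
Total = 5×7 + 18×17 + 10×10 + 14×3 + 15×4 + 22×8 = 719.

719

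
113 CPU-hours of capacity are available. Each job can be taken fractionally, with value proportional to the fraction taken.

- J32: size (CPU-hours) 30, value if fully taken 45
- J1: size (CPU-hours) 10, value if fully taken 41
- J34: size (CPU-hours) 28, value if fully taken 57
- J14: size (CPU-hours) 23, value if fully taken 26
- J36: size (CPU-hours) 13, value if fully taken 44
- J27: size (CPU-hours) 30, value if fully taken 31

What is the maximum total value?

222.3

Sort by value density: J1 41/10≈4.1, J36 44/13≈3.38, J34 57/28≈2.04, J32 45/30≈1.5, J14 26/23≈1.13, J27 31/30≈1.03.
J1: take in full, 10 CPU-hours for value 41 — 103 left.
J36: take in full, 13 CPU-hours for value 44 — 90 left.
J34: take in full, 28 CPU-hours for value 57 — 62 left.
All 30 CPU-hours of J32 fit (value 45) — 32 remain.
All 23 CPU-hours of J14 fit (value 26) — 9 remain.
Fill the last 9 CPU-hours with part of J27: 9/30 of it earns 9.3.
Total value = 222.3.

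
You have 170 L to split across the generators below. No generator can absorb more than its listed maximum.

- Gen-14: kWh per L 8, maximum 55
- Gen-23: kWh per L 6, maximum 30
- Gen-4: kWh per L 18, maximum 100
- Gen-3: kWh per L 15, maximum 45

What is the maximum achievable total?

Highest kWh per L first: Gen-4 18 > Gen-3 15 > Gen-14 8 > Gen-23 6.
Gen-4 takes 100 to reach its cap of 100 — 70 left.
Gen-3 takes 45 to reach its cap of 45 — 25 left.
Gen-14 has room for 55 but only 25 remain, so it gets 25.
Total = 8×25 + 18×100 + 15×45 = 2675.

2675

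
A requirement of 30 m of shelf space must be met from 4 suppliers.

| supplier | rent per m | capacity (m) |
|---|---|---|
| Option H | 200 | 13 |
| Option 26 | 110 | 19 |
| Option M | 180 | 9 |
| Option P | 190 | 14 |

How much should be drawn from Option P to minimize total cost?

2

Use suppliers in increasing cost order.
Option 26 (110): use full 19 — 11 m to go.
Option M (180): use full 9 — 2 m to go.
Option P at 190: take 2 of its 14 — requirement met.
Option H: unused.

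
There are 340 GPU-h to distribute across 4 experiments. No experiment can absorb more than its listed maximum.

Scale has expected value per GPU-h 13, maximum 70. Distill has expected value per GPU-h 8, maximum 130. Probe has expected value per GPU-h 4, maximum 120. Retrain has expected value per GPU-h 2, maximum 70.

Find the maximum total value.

2470

Order the experiments by expected value per GPU-h: Scale 13 > Distill 8 > Probe 4 > Retrain 2.
Scale: +70 to 70 (cap) ; 270 left.
Distill takes 130 to reach its cap of 130 ; 140 left.
Probe takes 120 to reach its cap of 120 ; 20 left.
Retrain: +20 (room for 70) → 20. Pool exhausted.
Total = 13×70 + 8×130 + 4×120 + 2×20 = 2470.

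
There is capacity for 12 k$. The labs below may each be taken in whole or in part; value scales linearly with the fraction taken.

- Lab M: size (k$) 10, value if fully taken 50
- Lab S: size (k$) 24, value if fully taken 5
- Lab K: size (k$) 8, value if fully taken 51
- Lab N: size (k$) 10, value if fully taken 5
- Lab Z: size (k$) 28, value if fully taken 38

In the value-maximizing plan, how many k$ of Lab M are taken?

4

Sort by value density: Lab K 51/8≈6.38, Lab M 50/10≈5, Lab Z 38/28≈1.36, Lab N 5/10≈0.5, Lab S 5/24≈0.208.
All 8 k$ of Lab K fit (value 51) ; 4 remain.
4 k$ left: a 4/10 share of Lab M gives 50×4/10 = 20.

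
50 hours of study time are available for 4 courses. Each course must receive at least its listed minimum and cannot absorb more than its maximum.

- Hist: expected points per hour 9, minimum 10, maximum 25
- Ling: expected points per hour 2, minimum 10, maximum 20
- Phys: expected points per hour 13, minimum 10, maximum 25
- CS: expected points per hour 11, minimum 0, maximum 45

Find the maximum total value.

Meeting every minimum uses 10+10+10+0 = 30 hours, leaving 20.
Rank by expected points per hour: Phys 13 > CS 11 > Hist 9 > Ling 2.
Phys: +15 to 25 (cap) → 5 left.
CS has room for 45 more but only 5 remain, so it gets 5.
Total = 9×10 + 2×10 + 13×25 + 11×5 = 490.

490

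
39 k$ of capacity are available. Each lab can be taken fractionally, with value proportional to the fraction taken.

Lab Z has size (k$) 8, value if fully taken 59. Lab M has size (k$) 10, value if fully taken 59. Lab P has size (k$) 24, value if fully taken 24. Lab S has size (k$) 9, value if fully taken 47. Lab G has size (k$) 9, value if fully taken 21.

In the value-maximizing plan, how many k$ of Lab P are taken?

3

Sort by value density: Lab Z 59/8≈7.38, Lab M 59/10≈5.9, Lab S 47/9≈5.22, Lab G 21/9≈2.33, Lab P 24/24≈1.
Lab Z: take in full, 8 k$ for value 59 — 31 left.
All 10 k$ of Lab M fit (value 59) — 21 remain.
Take all of Lab S (9 k$, value 47) — 12 k$ left.
Lab G: take in full, 9 k$ for value 21 — 3 left.
Only 3 k$ remain; take 3/24 of Lab P for value 24×3/24 = 3.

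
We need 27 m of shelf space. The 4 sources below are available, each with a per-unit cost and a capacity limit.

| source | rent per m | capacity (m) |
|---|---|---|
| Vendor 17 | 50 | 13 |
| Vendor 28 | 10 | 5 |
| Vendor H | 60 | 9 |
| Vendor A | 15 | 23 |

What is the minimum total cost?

380

Use sources in increasing cost order.
Take 5 from Vendor 28 at 10 ; need 22 more.
Vendor A at 15: take 22 of its 23 ; requirement met.
Vendor 17, Vendor H: unused.
Cost = 5×10 + 22×15 = 380.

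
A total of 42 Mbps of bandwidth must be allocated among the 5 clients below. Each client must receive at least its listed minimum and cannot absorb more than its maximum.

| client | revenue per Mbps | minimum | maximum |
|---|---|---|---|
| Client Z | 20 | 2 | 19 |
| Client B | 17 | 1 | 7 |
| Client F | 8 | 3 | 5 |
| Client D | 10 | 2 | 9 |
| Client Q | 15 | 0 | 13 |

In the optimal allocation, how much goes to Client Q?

11

Meeting every minimum uses 2+1+3+2+0 = 8 Mbps, leaving 34.
Rank by revenue per Mbps: Client Z 20 > Client B 17 > Client Q 15 > Client D 10 > Client F 8.
Client Z takes 17 more to reach its cap of 19 — 17 left.
Give Client B 6 more to hit its cap of 7 — 11 left.
Client Q: +11 (room for 13) → 11. Pool exhausted.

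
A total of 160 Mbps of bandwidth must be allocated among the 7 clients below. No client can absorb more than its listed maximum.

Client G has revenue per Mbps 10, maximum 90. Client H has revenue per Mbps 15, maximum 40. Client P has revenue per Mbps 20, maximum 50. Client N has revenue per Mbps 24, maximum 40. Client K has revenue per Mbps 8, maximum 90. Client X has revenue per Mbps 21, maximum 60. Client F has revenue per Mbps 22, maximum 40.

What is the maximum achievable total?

3500

Order the clients by revenue per Mbps: Client N 24 > Client F 22 > Client X 21 > Client P 20 > Client H 15 > Client G 10 > Client K 8.
Client N takes 40 to reach its cap of 40 → 120 left.
Give Client F 40 to hit its cap of 40 → 80 left.
Client X: +60 to 60 (cap) → 20 left.
Client P has room for 50 but only 20 remain, so it gets 20.
Total = 20×20 + 24×40 + 21×60 + 22×40 = 3500.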